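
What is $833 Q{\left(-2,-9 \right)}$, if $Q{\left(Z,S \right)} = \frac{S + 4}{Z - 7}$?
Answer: $\frac{4165}{9} \approx 462.78$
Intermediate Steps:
$Q{\left(Z,S \right)} = \frac{4 + S}{-7 + Z}$
$833 Q{\left(-2,-9 \right)} = 833 \frac{4 - 9}{-7 - 2} = 833 \frac{1}{-9} \left(-5\right) = 833 \left(\left(- \frac{1}{9}\right) \left(-5\right)\right) = 833 \cdot \frac{5}{9} = \frac{4165}{9}$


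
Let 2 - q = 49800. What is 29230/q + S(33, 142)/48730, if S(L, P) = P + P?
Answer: -352558817/606664135 ≈ -0.58114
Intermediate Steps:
q = -49798 (q = 2 - 1*49800 = 2 - 49800 = -49798)
S(L, P) = 2*P
29230/q + S(33, 142)/48730 = 29230/(-49798) + (2*142)/48730 = 29230*(-1/49798) + 284*(1/48730) = -14615/24899 + 142/24365 = -352558817/606664135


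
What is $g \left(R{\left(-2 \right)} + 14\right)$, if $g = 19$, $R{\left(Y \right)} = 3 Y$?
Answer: $152$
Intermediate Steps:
$g \left(R{\left(-2 \right)} + 14\right) = 19 \left(3 \left(-2\right) + 14\right) = 19 \left(-6 + 14\right) = 19 \cdot 8 = 152$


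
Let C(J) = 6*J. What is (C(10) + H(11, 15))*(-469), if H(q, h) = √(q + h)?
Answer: -28140 - 469*√26 ≈ -30531.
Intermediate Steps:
H(q, h) = √(h + q)
(C(10) + H(11, 15))*(-469) = (6*10 + √(15 + 11))*(-469) = (60 + √26)*(-469) = -28140 - 469*√26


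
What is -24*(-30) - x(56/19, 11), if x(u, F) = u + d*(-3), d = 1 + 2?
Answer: 13795/19 ≈ 726.05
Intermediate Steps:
d = 3
x(u, F) = -9 + u (x(u, F) = u + 3*(-3) = u - 9 = -9 + u)
-24*(-30) - x(56/19, 11) = -24*(-30) - (-9 + 56/19) = 720 - (-9 + 56*(1/19)) = 720 - (-9 + 56/19) = 720 - 1*(-115/19) = 720 + 115/19 = 13795/19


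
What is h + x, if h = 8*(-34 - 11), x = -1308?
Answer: -1668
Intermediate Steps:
h = -360 (h = 8*(-45) = -360)
h + x = -360 - 1308 = -1668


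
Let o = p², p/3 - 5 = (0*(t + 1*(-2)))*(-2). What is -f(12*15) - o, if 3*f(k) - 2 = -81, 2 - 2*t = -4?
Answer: -596/3 ≈ -198.67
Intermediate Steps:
t = 3 (t = 1 - ½*(-4) = 1 + 2 = 3)
f(k) = -79/3 (f(k) = ⅔ + (⅓)*(-81) = ⅔ - 27 = -79/3)
p = 15 (p = 15 + 3*((0*(3 + 1*(-2)))*(-2)) = 15 + 3*((0*(3 - 2))*(-2)) = 15 + 3*((0*1)*(-2)) = 15 + 3*(0*(-2)) = 15 + 3*0 = 15 + 0 = 15)
o = 225 (o = 15² = 225)
-f(12*15) - o = -1*(-79/3) - 1*225 = 79/3 - 225 = -596/3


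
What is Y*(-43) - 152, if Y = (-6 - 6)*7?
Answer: 3460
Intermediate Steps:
Y = -84 (Y = -12*7 = -84)
Y*(-43) - 152 = -84*(-43) - 152 = 3612 - 152 = 3460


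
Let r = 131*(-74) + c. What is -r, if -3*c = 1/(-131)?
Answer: 3809741/393 ≈ 9694.0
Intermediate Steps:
c = 1/393 (c = -1/3/(-131) = -1/3*(-1/131) = 1/393 ≈ 0.0025445)
r = -3809741/393 (r = 131*(-74) + 1/393 = -9694 + 1/393 = -3809741/393 ≈ -9694.0)
-r = -1*(-3809741/393) = 3809741/393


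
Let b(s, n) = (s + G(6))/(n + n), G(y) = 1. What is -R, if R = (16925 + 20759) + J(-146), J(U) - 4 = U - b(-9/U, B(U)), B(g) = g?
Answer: -1600490699/42632 ≈ -37542.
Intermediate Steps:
b(s, n) = (1 + s)/(2*n) (b(s, n) = (s + 1)/(n + n) = (1 + s)/((2*n)) = (1 + s)*(1/(2*n)) = (1 + s)/(2*n))
J(U) = 4 + U - (1 - 9/U)/(2*U) (J(U) = 4 + (U - (1 - 9/U)/(2*U)) = 4 + U - (1 - 9/U)/(2*U))
R = 1600490699/42632 (R = (16925 + 20759) + (4 - 146 - ½/(-146) + (9/2)/(-146)²) = 37684 + (4 - 146 - ½*(-1/146) + (9/2)*(1/21316)) = 37684 + (4 - 146 + 1/292 + 9/42632) = 37684 - 6053589/42632 = 1600490699/42632 ≈ 37542.)
-R = -1*1600490699/42632 = -1600490699/42632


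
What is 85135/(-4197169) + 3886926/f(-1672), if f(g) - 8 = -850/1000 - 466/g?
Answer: 17048218490653225/32582622947 ≈ 5.2323e+5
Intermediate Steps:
f(g) = 143/20 - 466/g (f(g) = 8 + (-850/1000 - 466/g) = 8 + (-850*1/1000 - 466/g) = 8 + (-17/20 - 466/g) = 143/20 - 466/g)
85135/(-4197169) + 3886926/f(-1672) = 85135/(-4197169) + 3886926/(143/20 - 466/(-1672)) = 85135*(-1/4197169) + 3886926/(143/20 - 466*(-1/1672)) = -85135/4197169 + 3886926/(143/20 + 233/836) = -85135/4197169 + 3886926/(7763/1045) = -85135/4197169 + 3886926*(1045/7763) = -85135/4197169 + 4061837670/7763 = 17048218490653225/32582622947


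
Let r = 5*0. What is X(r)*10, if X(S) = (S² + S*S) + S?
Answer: 0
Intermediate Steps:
r = 0
X(S) = S + 2*S² (X(S) = (S² + S²) + S = 2*S² + S = S + 2*S²)
X(r)*10 = (0*(1 + 2*0))*10 = (0*(1 + 0))*10 = (0*1)*10 = 0*10 = 0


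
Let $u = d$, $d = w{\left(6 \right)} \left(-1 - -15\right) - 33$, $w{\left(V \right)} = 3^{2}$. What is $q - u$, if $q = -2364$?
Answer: $-2457$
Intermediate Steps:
$w{\left(V \right)} = 9$
$d = 93$ ($d = 9 \left(-1 - -15\right) - 33 = 9 \left(-1 + 15\right) - 33 = 9 \cdot 14 - 33 = 126 - 33 = 93$)
$u = 93$
$q - u = -2364 - 93 = -2457$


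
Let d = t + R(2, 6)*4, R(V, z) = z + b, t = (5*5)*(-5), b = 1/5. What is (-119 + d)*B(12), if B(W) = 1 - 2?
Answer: 1096/5 ≈ 219.20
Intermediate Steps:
B(W) = -1
b = 1/5 (b = 1*(1/5) = 1/5 ≈ 0.20000)
t = -125 (t = 25*(-5) = -125)
R(V, z) = 1/5 + z (R(V, z) = z + 1/5 = 1/5 + z)
d = -501/5 (d = -125 + (1/5 + 6)*4 = -125 + (31/5)*4 = -125 + 124/5 = -501/5 ≈ -100.20)
(-119 + d)*B(12) = (-119 - 501/5)*(-1) = -1096/5*(-1) = 1096/5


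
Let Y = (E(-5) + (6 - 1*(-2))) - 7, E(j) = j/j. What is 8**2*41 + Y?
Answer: 2626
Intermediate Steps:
E(j) = 1
Y = 2 (Y = (1 + (6 - 1*(-2))) - 7 = (1 + (6 + 2)) - 7 = (1 + 8) - 7 = 9 - 7 = 2)
8**2*41 + Y = 8**2*41 + 2 = 64*41 + 2 = 2624 + 2 = 2626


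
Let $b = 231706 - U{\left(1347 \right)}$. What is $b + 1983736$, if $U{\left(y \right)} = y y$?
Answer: $401033$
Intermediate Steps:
$U{\left(y \right)} = y^{2}$
$b = -1582703$ ($b = 231706 - 1347^{2} = 231706 - 1814409 = -1582703$)
$b + 1983736 = -1582703 + 1983736 = 401033$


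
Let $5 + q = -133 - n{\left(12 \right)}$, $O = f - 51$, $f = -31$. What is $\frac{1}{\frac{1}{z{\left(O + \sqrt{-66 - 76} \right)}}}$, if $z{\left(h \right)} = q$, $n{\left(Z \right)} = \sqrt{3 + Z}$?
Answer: $-138 - \sqrt{15} \approx -141.87$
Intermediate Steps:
$O = -82$ ($O = -31 - 51 = -82$)
$q = -138 - \sqrt{15}$ ($q = -5 - \left(133 + \sqrt{3 + 12}\right) = -5 - \left(133 + \sqrt{15}\right) = -138 - \sqrt{15} \approx -141.87$)
$z{\left(h \right)} = -138 - \sqrt{15}$
$\frac{1}{\frac{1}{z{\left(O + \sqrt{-66 - 76} \right)}}} = \frac{1}{\frac{1}{-138 - \sqrt{15}}} = -138 - \sqrt{15}$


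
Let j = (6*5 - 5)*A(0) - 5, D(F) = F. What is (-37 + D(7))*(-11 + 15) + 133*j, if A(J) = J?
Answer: -785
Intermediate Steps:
j = -5 (j = (6*5 - 5)*0 - 5 = (30 - 5)*0 - 5 = 25*0 - 5 = 0 - 5 = -5)
(-37 + D(7))*(-11 + 15) + 133*j = (-37 + 7)*(-11 + 15) + 133*(-5) = -30*4 - 665 = -120 - 665 = -785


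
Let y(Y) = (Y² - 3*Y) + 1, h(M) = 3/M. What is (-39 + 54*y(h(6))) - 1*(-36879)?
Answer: 73653/2 ≈ 36827.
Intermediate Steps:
y(Y) = 1 + Y² - 3*Y
(-39 + 54*y(h(6))) - 1*(-36879) = (-39 + 54*(1 + (3/6)² - 9/6)) - 1*(-36879) = (-39 + 54*(1 + (3*(⅙))² - 9/6)) + 36879 = (-39 + 54*(1 + (½)² - 3*½)) + 36879 = (-39 + 54*(1 + ¼ - 3/2)) + 36879 = (-39 + 54*(-¼)) + 36879 = (-39 - 27/2) + 36879 = -105/2 + 36879 = 73653/2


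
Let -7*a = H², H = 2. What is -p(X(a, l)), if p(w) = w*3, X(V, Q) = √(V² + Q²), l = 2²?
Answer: -60*√2/7 ≈ -12.122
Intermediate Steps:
a = -4/7 (a = -⅐*2² = -⅐*4 = -4/7 ≈ -0.57143)
l = 4
X(V, Q) = √(Q² + V²)
p(w) = 3*w
-p(X(a, l)) = -3*√(4² + (-4/7)²) = -3*√(16 + 16/49) = -3*√(800/49) = -3*20*√2/7 = -60*√2/7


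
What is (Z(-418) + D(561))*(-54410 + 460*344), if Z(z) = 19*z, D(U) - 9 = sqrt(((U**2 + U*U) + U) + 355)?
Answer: -823683390 + 103830*sqrt(630358) ≈ -7.4125e+8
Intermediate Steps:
D(U) = 9 + sqrt(355 + U + 2*U**2) (D(U) = 9 + sqrt(((U**2 + U*U) + U) + 355) = 9 + sqrt(((U**2 + U**2) + U) + 355) = 9 + sqrt((2*U**2 + U) + 355) = 9 + sqrt((U + 2*U**2) + 355) = 9 + sqrt(355 + U + 2*U**2))
(Z(-418) + D(561))*(-54410 + 460*344) = (19*(-418) + (9 + sqrt(355 + 561 + 2*561**2)))*(-54410 + 460*344) = (-7942 + (9 + sqrt(355 + 561 + 2*314721)))*(-54410 + 158240) = (-7942 + (9 + sqrt(355 + 561 + 629442)))*103830 = (-7942 + (9 + sqrt(630358)))*103830 = (-7933 + sqrt(630358))*103830 = -823683390 + 103830*sqrt(630358)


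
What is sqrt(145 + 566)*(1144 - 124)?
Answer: 3060*sqrt(79) ≈ 27198.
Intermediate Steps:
sqrt(145 + 566)*(1144 - 124) = sqrt(711)*1020 = (3*sqrt(79))*1020 = 3060*sqrt(79)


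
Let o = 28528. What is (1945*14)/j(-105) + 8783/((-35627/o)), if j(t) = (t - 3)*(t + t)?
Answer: -81168042473/11543148 ≈ -7031.7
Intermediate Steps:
j(t) = 2*t*(-3 + t) (j(t) = (-3 + t)*(2*t) = 2*t*(-3 + t))
(1945*14)/j(-105) + 8783/((-35627/o)) = (1945*14)/((2*(-105)*(-3 - 105))) + 8783/((-35627/28528)) = 27230/((2*(-105)*(-108))) + 8783/((-35627*1/28528)) = 27230/22680 + 8783/(-35627/28528) = 27230*(1/22680) + 8783*(-28528/35627) = 389/324 - 250561424/35627 = -81168042473/11543148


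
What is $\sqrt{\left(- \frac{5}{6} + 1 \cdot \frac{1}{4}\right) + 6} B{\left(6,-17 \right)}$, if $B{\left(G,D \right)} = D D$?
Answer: $\frac{289 \sqrt{195}}{6} \approx 672.61$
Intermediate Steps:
$B{\left(G,D \right)} = D^{2}$
$\sqrt{\left(- \frac{5}{6} + 1 \cdot \frac{1}{4}\right) + 6} B{\left(6,-17 \right)} = \sqrt{\left(- \frac{5}{6} + 1 \cdot \frac{1}{4}\right) + 6} \left(-17\right)^{2} = \sqrt{\left(\left(-5\right) \frac{1}{6} + 1 \cdot \frac{1}{4}\right) + 6} \cdot 289 = \sqrt{\left(- \frac{5}{6} + \frac{1}{4}\right) + 6} \cdot 289 = \sqrt{- \frac{7}{12} + 6} \cdot 289 = \sqrt{\frac{65}{12}} \cdot 289 = \frac{\sqrt{195}}{6} \cdot 289 = \frac{289 \sqrt{195}}{6}$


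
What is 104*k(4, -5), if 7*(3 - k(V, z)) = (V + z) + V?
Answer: 1872/7 ≈ 267.43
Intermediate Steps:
k(V, z) = 3 - 2*V/7 - z/7 (k(V, z) = 3 - ((V + z) + V)/7 = 3 - (z + 2*V)/7 = 3 + (-2*V/7 - z/7) = 3 - 2*V/7 - z/7)
104*k(4, -5) = 104*(3 - 2/7*4 - ⅐*(-5)) = 104*(3 - 8/7 + 5/7) = 104*(18/7) = 1872/7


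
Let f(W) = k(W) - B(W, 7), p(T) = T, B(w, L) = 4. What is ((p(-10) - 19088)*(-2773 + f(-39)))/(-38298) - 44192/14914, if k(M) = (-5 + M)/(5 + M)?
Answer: -1122410879053/809166527 ≈ -1387.1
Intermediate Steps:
k(M) = (-5 + M)/(5 + M)
f(W) = -4 + (-5 + W)/(5 + W) (f(W) = (-5 + W)/(5 + W) - 1*4 = (-5 + W)/(5 + W) - 4 = -4 + (-5 + W)/(5 + W))
((p(-10) - 19088)*(-2773 + f(-39)))/(-38298) - 44192/14914 = ((-10 - 19088)*(-2773 + (-25 - 3*(-39))/(5 - 39)))/(-38298) - 44192/14914 = -19098*(-2773 + (-25 + 117)/(-34))*(-1/38298) - 44192*1/14914 = -19098*(-2773 - 1/34*92)*(-1/38298) - 22096/7457 = -19098*(-2773 - 46/17)*(-1/38298) - 22096/7457 = -19098*(-47187/17)*(-1/38298) - 22096/7457 = (901177326/17)*(-1/38298) - 22096/7457 = -150196221/108511 - 22096/7457 = -1122410879053/809166527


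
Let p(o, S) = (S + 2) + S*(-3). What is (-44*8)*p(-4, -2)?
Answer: -2112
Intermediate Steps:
p(o, S) = 2 - 2*S (p(o, S) = (2 + S) - 3*S = 2 - 2*S)
(-44*8)*p(-4, -2) = (-44*8)*(2 - 2*(-2)) = -352*(2 + 4) = -352*6 = -2112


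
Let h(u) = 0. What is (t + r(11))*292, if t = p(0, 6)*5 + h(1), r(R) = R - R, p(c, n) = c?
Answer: 0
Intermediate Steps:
r(R) = 0
t = 0 (t = 0*5 + 0 = 0 + 0 = 0)
(t + r(11))*292 = (0 + 0)*292 = 0*292 = 0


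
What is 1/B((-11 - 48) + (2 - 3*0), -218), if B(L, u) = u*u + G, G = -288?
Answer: 1/47236 ≈ 2.1170e-5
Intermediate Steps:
B(L, u) = -288 + u² (B(L, u) = u*u - 288 = u² - 288 = -288 + u²)
1/B((-11 - 48) + (2 - 3*0), -218) = 1/(-288 + (-218)²) = 1/(-288 + 47524) = 1/47236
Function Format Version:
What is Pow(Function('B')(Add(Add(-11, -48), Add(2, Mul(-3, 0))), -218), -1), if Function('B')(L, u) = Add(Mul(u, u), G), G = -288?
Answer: Rational(1, 47236) ≈ 2.1170e-5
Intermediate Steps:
Function('B')(L, u) = Add(-288, Pow(u, 2)) (Function('B')(L, u) = Add(Mul(u, u), -288) = Add(Pow(u, 2), -288) = Add(-288, Pow(u, 2)))
Pow(Function('B')(Add(Add(-11, -48), Add(2, Mul(-3, 0))), -218), -1) = Pow(Add(-288, Pow(-218, 2)), -1) = Pow(Add(-288, 47524), -1) = Pow(47236, -1) = Rational(1, 47236)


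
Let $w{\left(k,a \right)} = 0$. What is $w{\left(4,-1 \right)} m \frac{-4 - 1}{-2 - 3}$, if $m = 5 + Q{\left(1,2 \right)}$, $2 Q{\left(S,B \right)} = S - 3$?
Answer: $0$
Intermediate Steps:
$Q{\left(S,B \right)} = - \frac{3}{2} + \frac{S}{2}$ ($Q{\left(S,B \right)} = \frac{S - 3}{2} = \frac{-3 + S}{2} = - \frac{3}{2} + \frac{S}{2}$)
$m = 4$ ($m = 5 + \left(- \frac{3}{2} + \frac{1}{2} \cdot 1\right) = 5 + \left(- \frac{3}{2} + \frac{1}{2}\right) = 5 - 1 = 4$)
$w{\left(4,-1 \right)} m \frac{-4 - 1}{-2 - 3} = 0 \cdot 4 \frac{-4 - 1}{-2 - 3} = 0 \left(- \frac{5}{-5}\right) = 0 \left(\left(-5\right) \left(- \frac{1}{5}\right)\right) = 0 \cdot 1 = 0$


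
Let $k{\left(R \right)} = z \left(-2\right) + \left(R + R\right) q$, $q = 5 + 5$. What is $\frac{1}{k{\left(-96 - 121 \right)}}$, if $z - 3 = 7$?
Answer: $- \frac{1}{4360} \approx -0.00022936$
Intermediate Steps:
$z = 10$ ($z = 3 + 7 = 10$)
$q = 10$
$k{\left(R \right)} = -20 + 20 R$ ($k{\left(R \right)} = 10 \left(-2\right) + \left(R + R\right) 10 = -20 + 2 R 10 = -20 + 20 R$)
$\frac{1}{k{\left(-96 - 121 \right)}} = \frac{1}{-20 + 20 \left(-96 - 121\right)} = \frac{1}{-20 + 20 \left(-217\right)} = \frac{1}{-20 - 4340} = \frac{1}{-4360} = - \frac{1}{4360}$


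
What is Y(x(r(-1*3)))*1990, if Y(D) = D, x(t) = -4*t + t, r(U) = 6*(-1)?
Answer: 35820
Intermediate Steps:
r(U) = -6
x(t) = -3*t
Y(x(r(-1*3)))*1990 = -3*(-6)*1990 = 18*1990 = 35820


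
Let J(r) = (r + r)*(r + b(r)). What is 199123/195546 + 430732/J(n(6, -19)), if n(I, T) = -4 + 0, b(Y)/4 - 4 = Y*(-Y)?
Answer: 810680335/782184 ≈ 1036.4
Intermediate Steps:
b(Y) = 16 - 4*Y² (b(Y) = 16 + 4*(Y*(-Y)) = 16 + 4*(-Y²) = 16 - 4*Y²)
n(I, T) = -4
J(r) = 2*r*(16 + r - 4*r²) (J(r) = (r + r)*(r + (16 - 4*r²)) = (2*r)*(16 + r - 4*r²) = 2*r*(16 + r - 4*r²))
199123/195546 + 430732/J(n(6, -19)) = 199123/195546 + 430732/((2*(-4)*(16 - 4 - 4*(-4)²))) = 199123*(1/195546) + 430732/((2*(-4)*(16 - 4 - 4*16))) = 199123/195546 + 430732/((2*(-4)*(16 - 4 - 64))) = 199123/195546 + 430732/((2*(-4)*(-52))) = 199123/195546 + 430732/416 = 199123/195546 + 430732*(1/416) = 199123/195546 + 107683/104 = 810680335/782184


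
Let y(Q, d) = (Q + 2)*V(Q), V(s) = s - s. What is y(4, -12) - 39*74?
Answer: -2886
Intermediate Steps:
V(s) = 0
y(Q, d) = 0 (y(Q, d) = (Q + 2)*0 = (2 + Q)*0 = 0)
y(4, -12) - 39*74 = 0 - 39*74 = 0 - 2886 = -2886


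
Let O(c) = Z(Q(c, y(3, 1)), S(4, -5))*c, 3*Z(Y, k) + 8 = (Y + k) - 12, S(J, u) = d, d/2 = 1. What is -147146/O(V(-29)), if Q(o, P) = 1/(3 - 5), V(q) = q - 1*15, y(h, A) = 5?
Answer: -220719/407 ≈ -542.31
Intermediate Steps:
V(q) = -15 + q (V(q) = q - 15 = -15 + q)
d = 2 (d = 2*1 = 2)
S(J, u) = 2
Q(o, P) = -1/2 (Q(o, P) = 1/(-2) = -1/2)
Z(Y, k) = -20/3 + Y/3 + k/3 (Z(Y, k) = -8/3 + ((Y + k) - 12)/3 = -8/3 + (-12 + Y + k)/3 = -8/3 + (-4 + Y/3 + k/3) = -20/3 + Y/3 + k/3)
O(c) = -37*c/6 (O(c) = (-20/3 + (1/3)*(-1/2) + (1/3)*2)*c = (-20/3 - 1/6 + 2/3)*c = -37*c/6)
-147146/O(V(-29)) = -147146*(-6/(37*(-15 - 29))) = -147146/((-37/6*(-44))) = -147146/814/3 = -147146*3/814 = -220719/407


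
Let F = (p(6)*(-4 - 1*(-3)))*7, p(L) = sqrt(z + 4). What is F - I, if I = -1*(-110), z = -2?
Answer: -110 - 7*sqrt(2) ≈ -119.90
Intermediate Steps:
p(L) = sqrt(2) (p(L) = sqrt(-2 + 4) = sqrt(2))
I = 110
F = -7*sqrt(2) (F = (sqrt(2)*(-4 - 1*(-3)))*7 = (sqrt(2)*(-4 + 3))*7 = (sqrt(2)*(-1))*7 = -sqrt(2)*7 = -7*sqrt(2) ≈ -9.8995)
F - I = -7*sqrt(2) - 1*110 = -7*sqrt(2) - 110 = -110 - 7*sqrt(2)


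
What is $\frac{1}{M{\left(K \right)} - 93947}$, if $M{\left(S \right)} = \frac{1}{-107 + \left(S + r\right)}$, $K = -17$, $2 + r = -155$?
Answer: $- \frac{281}{26399108} \approx -1.0644 \cdot 10^{-5}$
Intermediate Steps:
$r = -157$ ($r = -2 - 155 = -157$)
$M{\left(S \right)} = \frac{1}{-264 + S}$ ($M{\left(S \right)} = \frac{1}{-107 + \left(S - 157\right)} = \frac{1}{-107 + \left(-157 + S\right)} = \frac{1}{-264 + S}$)
$\frac{1}{M{\left(K \right)} - 93947} = \frac{1}{\frac{1}{-264 - 17} - 93947} = \frac{1}{\frac{1}{-281} - 93947} = \frac{1}{- \frac{1}{281} - 93947} = \frac{1}{- \frac{26399108}{281}} = - \frac{281}{26399108}$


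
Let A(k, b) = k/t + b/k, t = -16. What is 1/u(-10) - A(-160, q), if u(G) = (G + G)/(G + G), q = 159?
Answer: -1281/160 ≈ -8.0063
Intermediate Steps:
u(G) = 1 (u(G) = (2*G)/((2*G)) = (2*G)*(1/(2*G)) = 1)
A(k, b) = -k/16 + b/k (A(k, b) = k/(-16) + b/k = k*(-1/16) + b/k = -k/16 + b/k)
1/u(-10) - A(-160, q) = 1/1 - (-1/16*(-160) + 159/(-160)) = 1 - (10 + 159*(-1/160)) = 1 - (10 - 159/160) = 1 - 1*1441/160 = 1 - 1441/160 = -1281/160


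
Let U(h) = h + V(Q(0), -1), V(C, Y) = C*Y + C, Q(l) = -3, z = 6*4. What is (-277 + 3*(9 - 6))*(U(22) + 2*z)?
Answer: -18760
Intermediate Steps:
z = 24
V(C, Y) = C + C*Y
U(h) = h (U(h) = h - 3*(1 - 1) = h - 3*0 = h + 0 = h)
(-277 + 3*(9 - 6))*(U(22) + 2*z) = (-277 + 3*(9 - 6))*(22 + 2*24) = (-277 + 3*3)*(22 + 48) = (-277 + 9)*70 = -268*70 = -18760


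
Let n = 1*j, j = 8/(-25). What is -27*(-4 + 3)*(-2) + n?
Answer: -1358/25 ≈ -54.320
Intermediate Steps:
j = -8/25 (j = 8*(-1/25) = -8/25 ≈ -0.32000)
n = -8/25 (n = 1*(-8/25) = -8/25 ≈ -0.32000)
-27*(-4 + 3)*(-2) + n = -27*(-4 + 3)*(-2) - 8/25 = -(-27)*(-2) - 8/25 = -27*2 - 8/25 = -54 - 8/25 = -1358/25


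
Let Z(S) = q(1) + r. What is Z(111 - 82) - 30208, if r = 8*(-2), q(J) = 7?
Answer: -30217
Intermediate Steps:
r = -16
Z(S) = -9 (Z(S) = 7 - 16 = -9)
Z(111 - 82) - 30208 = -9 - 30208 = -30217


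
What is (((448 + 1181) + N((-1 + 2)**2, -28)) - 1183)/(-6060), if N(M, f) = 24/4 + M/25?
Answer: -3767/50500 ≈ -0.074594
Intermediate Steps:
N(M, f) = 6 + M/25 (N(M, f) = 24*(1/4) + M*(1/25) = 6 + M/25)
(((448 + 1181) + N((-1 + 2)**2, -28)) - 1183)/(-6060) = (((448 + 1181) + (6 + (-1 + 2)**2/25)) - 1183)/(-6060) = ((1629 + (6 + (1/25)*1**2)) - 1183)*(-1/6060) = ((1629 + (6 + (1/25)*1)) - 1183)*(-1/6060) = ((1629 + (6 + 1/25)) - 1183)*(-1/6060) = ((1629 + 151/25) - 1183)*(-1/6060) = (40876/25 - 1183)*(-1/6060) = (11301/25)*(-1/6060) = -3767/50500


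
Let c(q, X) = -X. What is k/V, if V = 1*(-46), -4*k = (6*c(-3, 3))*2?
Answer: -9/46 ≈ -0.19565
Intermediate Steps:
k = 9 (k = -6*(-1*3)*2/4 = -6*(-3)*2/4 = -(-9)*2/2 = -¼*(-36) = 9)
V = -46
k/V = 9/(-46) = 9*(-1/46) = -9/46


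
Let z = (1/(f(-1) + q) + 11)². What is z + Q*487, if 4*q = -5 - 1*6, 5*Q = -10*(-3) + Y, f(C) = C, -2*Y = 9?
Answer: 1169507/450 ≈ 2598.9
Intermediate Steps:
Y = -9/2 (Y = -½*9 = -9/2 ≈ -4.5000)
Q = 51/10 (Q = (-10*(-3) - 9/2)/5 = (30 - 9/2)/5 = (⅕)*(51/2) = 51/10 ≈ 5.1000)
q = -11/4 (q = (-5 - 1*6)/4 = (-5 - 6)/4 = (¼)*(-11) = -11/4 ≈ -2.7500)
z = 25921/225 (z = (1/(-1 - 11/4) + 11)² = (1/(-15/4) + 11)² = (-4/15 + 11)² = (161/15)² = 25921/225 ≈ 115.20)
z + Q*487 = 25921/225 + (51/10)*487 = 25921/225 + 24837/10 = 1169507/450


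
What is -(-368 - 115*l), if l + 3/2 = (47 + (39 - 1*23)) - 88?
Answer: -5359/2 ≈ -2679.5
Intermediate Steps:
l = -53/2 (l = -3/2 + ((47 + (39 - 1*23)) - 88) = -3/2 + ((47 + (39 - 23)) - 88) = -3/2 + ((47 + 16) - 88) = -3/2 + (63 - 88) = -3/2 - 25 = -53/2 ≈ -26.500)
-(-368 - 115*l) = -(-368 - 115*(-53/2)) = -(-368 + 6095/2) = -1*5359/2 = -5359/2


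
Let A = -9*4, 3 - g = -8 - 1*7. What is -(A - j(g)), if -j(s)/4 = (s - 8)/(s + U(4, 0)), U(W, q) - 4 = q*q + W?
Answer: 448/13 ≈ 34.462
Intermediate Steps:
U(W, q) = 4 + W + q² (U(W, q) = 4 + (q*q + W) = 4 + (q² + W) = 4 + (W + q²) = 4 + W + q²)
g = 18 (g = 3 - (-8 - 1*7) = 3 - (-8 - 7) = 3 - 1*(-15) = 3 + 15 = 18)
j(s) = -4*(-8 + s)/(8 + s) (j(s) = -4*(s - 8)/(s + (4 + 4 + 0²)) = -4*(-8 + s)/(s + (4 + 4 + 0)) = -4*(-8 + s)/(s + 8) = -4*(-8 + s)/(8 + s))
A = -36
-(A - j(g)) = -(-36 - 4*(8 - 1*18)/(8 + 18)) = -(-36 - 4*(8 - 18)/26) = -(-36 - 4*(-10)/26) = -(-36 - 1*(-20/13)) = -(-36 + 20/13) = -1*(-448/13) = 448/13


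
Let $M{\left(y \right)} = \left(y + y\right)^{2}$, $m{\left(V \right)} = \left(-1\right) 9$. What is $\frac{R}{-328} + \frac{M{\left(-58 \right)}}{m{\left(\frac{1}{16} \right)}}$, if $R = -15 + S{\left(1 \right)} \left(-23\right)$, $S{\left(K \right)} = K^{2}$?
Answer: $- \frac{2206613}{1476} \approx -1495.0$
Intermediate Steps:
$m{\left(V \right)} = -9$
$M{\left(y \right)} = 4 y^{2}$ ($M{\left(y \right)} = \left(2 y\right)^{2} = 4 y^{2}$)
$R = -38$ ($R = -15 + 1^{2} \left(-23\right) = -15 + 1 \left(-23\right) = -15 - 23 = -38$)
$\frac{R}{-328} + \frac{M{\left(-58 \right)}}{m{\left(\frac{1}{16} \right)}} = - \frac{38}{-328} + \frac{4 \left(-58\right)^{2}}{-9} = \left(-38\right) \left(- \frac{1}{328}\right) + 4 \cdot 3364 \left(- \frac{1}{9}\right) = \frac{19}{164} + 13456 \left(- \frac{1}{9}\right) = \frac{19}{164} - \frac{13456}{9} = - \frac{2206613}{1476}$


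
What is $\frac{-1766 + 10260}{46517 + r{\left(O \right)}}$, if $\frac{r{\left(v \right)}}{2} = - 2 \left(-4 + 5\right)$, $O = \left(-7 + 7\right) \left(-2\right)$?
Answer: $\frac{8494}{46513} \approx 0.18262$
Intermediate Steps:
$O = 0$ ($O = 0 \left(-2\right) = 0$)
$r{\left(v \right)} = -4$ ($r{\left(v \right)} = 2 \left(- 2 \left(-4 + 5\right)\right) = 2 \left(\left(-2\right) 1\right) = 2 \left(-2\right) = -4$)
$\frac{-1766 + 10260}{46517 + r{\left(O \right)}} = \frac{-1766 + 10260}{46517 - 4} = \frac{8494}{46513}$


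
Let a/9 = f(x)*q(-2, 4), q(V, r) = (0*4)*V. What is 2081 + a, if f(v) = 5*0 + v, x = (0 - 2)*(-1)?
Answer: 2081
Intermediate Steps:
x = 2 (x = -2*(-1) = 2)
q(V, r) = 0 (q(V, r) = 0*V = 0)
f(v) = v (f(v) = 0 + v = v)
a = 0 (a = 9*(2*0) = 9*0 = 0)
2081 + a = 2081 + 0 = 2081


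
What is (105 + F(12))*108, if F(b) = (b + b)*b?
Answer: 42444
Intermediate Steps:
F(b) = 2*b² (F(b) = (2*b)*b = 2*b²)
(105 + F(12))*108 = (105 + 2*12²)*108 = (105 + 2*144)*108 = (105 + 288)*108 = 393*108 = 42444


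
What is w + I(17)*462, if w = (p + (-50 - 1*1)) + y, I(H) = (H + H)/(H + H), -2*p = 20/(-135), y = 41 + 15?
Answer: 12611/27 ≈ 467.07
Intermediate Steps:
y = 56
p = 2/27 (p = -10/(-135) = -10*(-1)/135 = -½*(-4/27) = 2/27 ≈ 0.074074)
I(H) = 1 (I(H) = (2*H)/((2*H)) = (2*H)*(1/(2*H)) = 1)
w = 137/27 (w = (2/27 + (-50 - 1*1)) + 56 = (2/27 + (-50 - 1)) + 56 = (2/27 - 51) + 56 = -1375/27 + 56 = 137/27 ≈ 5.0741)
w + I(17)*462 = 137/27 + 1*462 = 137/27 + 462 = 12611/27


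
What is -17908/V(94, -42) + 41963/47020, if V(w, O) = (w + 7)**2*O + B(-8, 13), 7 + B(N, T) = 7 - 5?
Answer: 18820955621/20145577940 ≈ 0.93425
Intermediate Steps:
B(N, T) = -5 (B(N, T) = -7 + (7 - 5) = -7 + 2 = -5)
V(w, O) = -5 + O*(7 + w)**2 (V(w, O) = (w + 7)**2*O - 5 = (7 + w)**2*O - 5 = O*(7 + w)**2 - 5 = -5 + O*(7 + w)**2)
-17908/V(94, -42) + 41963/47020 = -17908/(-5 - 42*(7 + 94)**2) + 41963/47020 = -17908/(-5 - 42*101**2) + 41963*(1/47020) = -17908/(-5 - 42*10201) + 41963/47020 = -17908/(-5 - 428442) + 41963/47020 = -17908/(-428447) + 41963/47020 = -17908*(-1/428447) + 41963/47020 = 17908/428447 + 41963/47020 = 18820955621/20145577940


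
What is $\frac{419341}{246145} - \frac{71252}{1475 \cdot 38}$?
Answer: $\frac{31398629}{72612775} \approx 0.43241$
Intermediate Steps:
$\frac{419341}{246145} - \frac{71252}{1475 \cdot 38} = 419341 \cdot \frac{1}{246145} - \frac{71252}{56050} = \frac{419341}{246145} - \frac{35626}{28025} = \frac{31398629}{72612775}$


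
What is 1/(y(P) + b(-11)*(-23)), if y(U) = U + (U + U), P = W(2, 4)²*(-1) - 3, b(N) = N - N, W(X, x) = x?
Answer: -1/57 ≈ -0.017544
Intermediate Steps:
b(N) = 0
P = -19 (P = 4²*(-1) - 3 = 16*(-1) - 3 = -16 - 3 = -19)
y(U) = 3*U (y(U) = U + 2*U = 3*U)
1/(y(P) + b(-11)*(-23)) = 1/(3*(-19) + 0*(-23)) = 1/(-57 + 0) = 1/(-57) = -1/57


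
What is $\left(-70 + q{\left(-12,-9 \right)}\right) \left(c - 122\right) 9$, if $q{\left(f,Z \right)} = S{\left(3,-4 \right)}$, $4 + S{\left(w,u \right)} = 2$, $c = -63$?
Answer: $119880$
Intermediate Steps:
$S{\left(w,u \right)} = -2$ ($S{\left(w,u \right)} = -4 + 2 = -2$)
$q{\left(f,Z \right)} = -2$
$\left(-70 + q{\left(-12,-9 \right)}\right) \left(c - 122\right) 9 = \left(-70 - 2\right) \left(-63 - 122\right) 9 = \left(-72\right) \left(-185\right) 9 = 13320 \cdot 9 = 119880$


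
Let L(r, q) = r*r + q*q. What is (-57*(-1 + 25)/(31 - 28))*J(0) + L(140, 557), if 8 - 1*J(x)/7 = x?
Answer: 304313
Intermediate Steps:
L(r, q) = q**2 + r**2 (L(r, q) = r**2 + q**2 = q**2 + r**2)
J(x) = 56 - 7*x
(-57*(-1 + 25)/(31 - 28))*J(0) + L(140, 557) = (-57*(-1 + 25)/(31 - 28))*(56 - 7*0) + (557**2 + 140**2) = (-1368/3)*(56 + 0) + (310249 + 19600) = -1368/3*56 + 329849 = -57*8*56 + 329849 = -456*56 + 329849 = -25536 + 329849 = 304313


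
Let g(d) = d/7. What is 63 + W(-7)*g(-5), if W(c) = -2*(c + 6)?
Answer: 431/7 ≈ 61.571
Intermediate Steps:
g(d) = d/7 (g(d) = d*(1/7) = d/7)
W(c) = -12 - 2*c (W(c) = -2*(6 + c) = -12 - 2*c)
63 + W(-7)*g(-5) = 63 + (-12 - 2*(-7))*((1/7)*(-5)) = 63 + (-12 + 14)*(-5/7) = 63 + 2*(-5/7) = 63 - 10/7 = 431/7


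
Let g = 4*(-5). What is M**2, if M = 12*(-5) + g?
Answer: 6400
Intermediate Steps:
g = -20
M = -80 (M = 12*(-5) - 20 = -60 - 20 = -80)
M**2 = (-80)**2 = 6400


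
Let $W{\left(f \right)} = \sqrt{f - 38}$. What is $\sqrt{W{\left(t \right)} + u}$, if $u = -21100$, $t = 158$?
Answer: $\sqrt{-21100 + 2 \sqrt{30}} \approx 145.22 i$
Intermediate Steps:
$W{\left(f \right)} = \sqrt{-38 + f}$
$\sqrt{W{\left(t \right)} + u} = \sqrt{\sqrt{-38 + 158} - 21100} = \sqrt{\sqrt{120} - 21100} = \sqrt{2 \sqrt{30} - 21100} = \sqrt{-21100 + 2 \sqrt{30}}$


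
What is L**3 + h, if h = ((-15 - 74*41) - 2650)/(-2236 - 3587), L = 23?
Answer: 70854140/5823 ≈ 12168.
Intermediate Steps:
h = 5699/5823 (h = ((-15 - 3034) - 2650)/(-5823) = (-3049 - 2650)*(-1/5823) = -5699*(-1/5823) = 5699/5823 ≈ 0.97871)
L**3 + h = 23**3 + 5699/5823 = 12167 + 5699/5823 = 70854140/5823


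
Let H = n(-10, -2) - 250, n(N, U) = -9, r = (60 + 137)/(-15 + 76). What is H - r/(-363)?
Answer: -5734840/22143 ≈ -258.99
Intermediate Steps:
r = 197/61 ≈ 3.2295
H = -259 (H = -9 - 250 = -259)
H - r/(-363) = -259 - 197/(61*(-363)) = -259 - 197*(-1)/(61*363) = -259 - 1*(-197/22143) = -259 + 197/22143 = -5734840/22143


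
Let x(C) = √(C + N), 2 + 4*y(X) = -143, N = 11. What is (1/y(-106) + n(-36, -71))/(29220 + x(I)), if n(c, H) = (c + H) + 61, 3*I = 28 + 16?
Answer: -117008568/74281328567 + 6674*√231/371406642835 ≈ -0.0015749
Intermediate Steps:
I = 44/3 (I = (28 + 16)/3 = (⅓)*44 = 44/3 ≈ 14.667)
y(X) = -145/4 (y(X) = -½ + (¼)*(-143) = -½ - 143/4 = -145/4)
n(c, H) = 61 + H + c (n(c, H) = (H + c) + 61 = 61 + H + c)
x(C) = √(11 + C) (x(C) = √(C + 11) = √(11 + C))
(1/y(-106) + n(-36, -71))/(29220 + x(I)) = (1/(-145/4) + (61 - 71 - 36))/(29220 + √(11 + 44/3)) = (-4/145 - 46)/(29220 + √(77/3)) = -6674/(145*(29220 + √231/3))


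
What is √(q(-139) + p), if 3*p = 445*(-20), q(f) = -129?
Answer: I*√27861/3 ≈ 55.639*I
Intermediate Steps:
p = -8900/3 (p = (445*(-20))/3 = (⅓)*(-8900) = -8900/3 ≈ -2966.7)
√(q(-139) + p) = √(-129 - 8900/3) = √(-9287/3) = I*√27861/3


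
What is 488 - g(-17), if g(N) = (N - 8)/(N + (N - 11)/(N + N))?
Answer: 5351/11 ≈ 486.45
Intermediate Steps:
g(N) = (-8 + N)/(N + (-11 + N)/(2*N)) (g(N) = (-8 + N)/(N + (-11 + N)/((2*N))) = (-8 + N)/(N + (-11 + N)*(1/(2*N))) = (-8 + N)/(N + (-11 + N)/(2*N)))
488 - g(-17) = 488 - 2*(-17)*(-8 - 17)/(-11 - 17 + 2*(-17)²) = 488 - 2*(-17)*(-25)/(-11 - 17 + 2*289) = 488 - 2*(-17)*(-25)/(-11 - 17 + 578) = 488 - 2*(-17)*(-25)/550 = 488 - 1*17/11 = 488 - 17/11 = 5351/11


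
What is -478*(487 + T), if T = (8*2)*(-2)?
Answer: -217490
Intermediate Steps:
T = -32 (T = 16*(-2) = -32)
-478*(487 + T) = -478*(487 - 32) = -478*455 = -217490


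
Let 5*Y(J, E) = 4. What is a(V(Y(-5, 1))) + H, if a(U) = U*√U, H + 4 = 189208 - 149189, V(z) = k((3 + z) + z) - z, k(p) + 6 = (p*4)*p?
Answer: 40015 + 1946*√1946/125 ≈ 40702.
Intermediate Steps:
Y(J, E) = ⅘ (Y(J, E) = (⅕)*4 = ⅘)
k(p) = -6 + 4*p² (k(p) = -6 + (p*4)*p = -6 + (4*p)*p = -6 + 4*p²)
V(z) = -6 - z + 4*(3 + 2*z)² (V(z) = (-6 + 4*((3 + z) + z)²) - z = (-6 + 4*(3 + 2*z)²) - z = -6 - z + 4*(3 + 2*z)²)
H = 40015 (H = -4 + (189208 - 149189) = -4 + 40019 = 40015)
a(U) = U^(3/2)
a(V(Y(-5, 1))) + H = (30 + 16*(⅘)² + 47*(⅘))^(3/2) + 40015 = (30 + 16*(16/25) + 188/5)^(3/2) + 40015 = (30 + 256/25 + 188/5)^(3/2) + 40015 = (1946/25)^(3/2) + 40015 = 1946*√1946/125 + 40015 = 40015 + 1946*√1946/125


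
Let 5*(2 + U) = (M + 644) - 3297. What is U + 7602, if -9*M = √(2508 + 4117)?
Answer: 35347/5 - √265/9 ≈ 7067.6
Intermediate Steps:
M = -5*√265/9 (M = -√(2508 + 4117)/9 = -5*√265/9 ≈ -9.0438)
U = -2663/5 - √265/9 (U = -2 + ((-5*√265/9 + 644) - 3297)/5 = -2 + ((644 - 5*√265/9) - 3297)/5 = -2 + (-2653 - 5*√265/9)/5 = -2 + (-2653/5 - √265/9) = -2663/5 - √265/9 ≈ -534.41)
U + 7602 = (-2663/5 - √265/9) + 7602 = 35347/5 - √265/9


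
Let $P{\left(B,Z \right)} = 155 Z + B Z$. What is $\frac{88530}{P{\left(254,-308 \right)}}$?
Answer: $- \frac{44265}{62986} \approx -0.70278$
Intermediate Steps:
$\frac{88530}{P{\left(254,-308 \right)}} = \frac{88530}{\left(-308\right) \left(155 + 254\right)} = \frac{88530}{\left(-308\right) 409} = \frac{88530}{-125972} = 88530 \left(- \frac{1}{125972}\right) = - \frac{44265}{62986}$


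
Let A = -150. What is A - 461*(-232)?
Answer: 106802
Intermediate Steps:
A - 461*(-232) = -150 - 461*(-232) = -150 + 106952 = 106802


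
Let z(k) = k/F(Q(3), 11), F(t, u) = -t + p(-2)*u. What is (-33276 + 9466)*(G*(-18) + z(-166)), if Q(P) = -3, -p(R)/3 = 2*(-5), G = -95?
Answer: -13554175840/333 ≈ -4.0703e+7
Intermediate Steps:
p(R) = 30 (p(R) = -6*(-5) = -3*(-10) = 30)
F(t, u) = -t + 30*u
z(k) = k/333 (z(k) = k/(-1*(-3) + 30*11) = k/(3 + 330) = k/333)
(-33276 + 9466)*(G*(-18) + z(-166)) = (-33276 + 9466)*(-95*(-18) + (1/333)*(-166)) = -23810*(1710 - 166/333) = -23810*569264/333 = -13554175840/333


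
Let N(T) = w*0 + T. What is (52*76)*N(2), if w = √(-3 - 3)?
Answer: 7904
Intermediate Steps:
w = I*√6 (w = √(-6) = I*√6 ≈ 2.4495*I)
N(T) = T (N(T) = (I*√6)*0 + T = 0 + T = T)
(52*76)*N(2) = (52*76)*2 = 3952*2 = 7904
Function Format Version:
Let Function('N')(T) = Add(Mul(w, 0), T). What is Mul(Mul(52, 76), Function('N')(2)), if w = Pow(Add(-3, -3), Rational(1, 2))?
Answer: 7904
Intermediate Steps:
w = Mul(I, Pow(6, Rational(1, 2))) (w = Pow(-6, Rational(1, 2)) = Mul(I, Pow(6, Rational(1, 2))) ≈ Mul(2.4495, I))
Function('N')(T) = T (Function('N')(T) = Add(Mul(Mul(I, Pow(6, Rational(1, 2))), 0), T) = Add(0, T) = T)
Mul(Mul(52, 76), Function('N')(2)) = Mul(Mul(52, 76), 2) = Mul(3952, 2) = 7904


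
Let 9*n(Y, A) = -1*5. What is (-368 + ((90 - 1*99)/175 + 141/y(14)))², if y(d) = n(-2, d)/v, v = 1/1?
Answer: 11842662976/30625 ≈ 3.8670e+5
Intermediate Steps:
v = 1
n(Y, A) = -5/9 (n(Y, A) = (-1*5)/9 = (⅑)*(-5) = -5/9)
y(d) = -5/9 (y(d) = -5/9/1 = -5/9*1 = -5/9)
(-368 + ((90 - 1*99)/175 + 141/y(14)))² = (-368 + ((90 - 1*99)/175 + 141/(-5/9)))² = (-368 + ((90 - 99)*(1/175) + 141*(-9/5)))² = (-368 + (-9*1/175 - 1269/5))² = (-368 + (-9/175 - 1269/5))² = (-368 - 44424/175)² = (-108824/175)² = 11842662976/30625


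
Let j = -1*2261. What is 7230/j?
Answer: -7230/2261 ≈ -3.1977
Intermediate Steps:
j = -2261
7230/j = 7230/(-2261) = 7230*(-1/2261) = -7230/2261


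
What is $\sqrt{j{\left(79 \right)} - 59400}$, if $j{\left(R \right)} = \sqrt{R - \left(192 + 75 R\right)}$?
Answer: $\sqrt{-59400 + i \sqrt{6038}} \approx 0.159 + 243.72 i$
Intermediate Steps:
$j{\left(R \right)} = \sqrt{-192 - 74 R}$ ($j{\left(R \right)} = \sqrt{R - \left(192 + 75 R\right)} = \sqrt{-192 - 74 R}$)
$\sqrt{j{\left(79 \right)} - 59400} = \sqrt{\sqrt{-192 - 5846} - 59400} = \sqrt{\sqrt{-6038} - 59400} = \sqrt{i \sqrt{6038} - 59400} = \sqrt{-59400 + i \sqrt{6038}}$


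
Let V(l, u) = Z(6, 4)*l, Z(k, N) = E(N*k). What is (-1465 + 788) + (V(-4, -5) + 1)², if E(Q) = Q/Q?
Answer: -668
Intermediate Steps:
E(Q) = 1
Z(k, N) = 1
V(l, u) = l (V(l, u) = 1*l = l)
(-1465 + 788) + (V(-4, -5) + 1)² = (-1465 + 788) + (-4 + 1)² = -677 + (-3)² = -677 + 9 = -668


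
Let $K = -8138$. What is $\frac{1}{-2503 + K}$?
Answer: $- \frac{1}{10641} \approx -9.3976 \cdot 10^{-5}$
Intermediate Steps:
$\frac{1}{-2503 + K} = \frac{1}{-2503 - 8138} = \frac{1}{-10641} = - \frac{1}{10641}$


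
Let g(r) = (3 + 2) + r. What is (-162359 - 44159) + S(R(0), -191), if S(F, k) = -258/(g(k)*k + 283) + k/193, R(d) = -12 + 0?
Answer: -1427281080279/6911137 ≈ -2.0652e+5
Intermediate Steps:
R(d) = -12
g(r) = 5 + r
S(F, k) = -258/(283 + k*(5 + k)) + k/193 (S(F, k) = -258/((5 + k)*k + 283) + k/193 = -258/(k*(5 + k) + 283) + k*(1/193) = -258/(283 + k*(5 + k)) + k/193)
(-162359 - 44159) + S(R(0), -191) = (-162359 - 44159) + (-49794 + 283*(-191) + (-191)**2*(5 - 191))/(193*(283 - 191*(5 - 191))) = -206518 + (-49794 - 54053 + 36481*(-186))/(193*(283 - 191*(-186))) = -206518 + (-49794 - 54053 - 6785466)/(193*(283 + 35526)) = -206518 + (1/193)*(-6889313)/35809 = -206518 + (1/193)*(1/35809)*(-6889313) = -206518 - 6889313/6911137 = -1427281080279/6911137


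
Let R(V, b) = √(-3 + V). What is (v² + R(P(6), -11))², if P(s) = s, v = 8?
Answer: (64 + √3)² ≈ 4320.7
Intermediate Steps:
(v² + R(P(6), -11))² = (8² + √(-3 + 6))² = (64 + √3)²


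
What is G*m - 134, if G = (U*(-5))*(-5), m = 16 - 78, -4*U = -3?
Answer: -2593/2 ≈ -1296.5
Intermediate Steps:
U = ¾ (U = -¼*(-3) = ¾ ≈ 0.75000)
m = -62
G = 75/4 (G = ((¾)*(-5))*(-5) = -15/4*(-5) = 75/4 ≈ 18.750)
G*m - 134 = (75/4)*(-62) - 134 = -2325/2 - 134 = -2593/2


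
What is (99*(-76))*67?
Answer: -504108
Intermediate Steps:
(99*(-76))*67 = -7524*67 = -504108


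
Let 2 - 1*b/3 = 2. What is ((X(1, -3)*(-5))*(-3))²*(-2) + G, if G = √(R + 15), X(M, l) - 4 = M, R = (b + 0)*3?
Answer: -11250 + √15 ≈ -11246.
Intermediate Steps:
b = 0 (b = 6 - 3*2 = 6 - 6 = 0)
R = 0 (R = (0 + 0)*3 = 0*3 = 0)
X(M, l) = 4 + M
G = √15 (G = √(0 + 15) = √15 ≈ 3.8730)
((X(1, -3)*(-5))*(-3))²*(-2) + G = (((4 + 1)*(-5))*(-3))²*(-2) + √15 = ((5*(-5))*(-3))²*(-2) + √15 = (-25*(-3))²*(-2) + √15 = 75²*(-2) + √15 = 5625*(-2) + √15 = -11250 + √15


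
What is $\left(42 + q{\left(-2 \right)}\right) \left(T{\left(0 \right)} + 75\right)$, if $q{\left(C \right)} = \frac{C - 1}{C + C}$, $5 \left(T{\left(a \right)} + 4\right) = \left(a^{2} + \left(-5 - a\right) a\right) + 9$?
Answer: $\frac{15561}{5} \approx 3112.2$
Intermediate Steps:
$T{\left(a \right)} = - \frac{11}{5} + \frac{a^{2}}{5} + \frac{a \left(-5 - a\right)}{5}$ ($T{\left(a \right)} = -4 + \frac{\left(a^{2} + \left(-5 - a\right) a\right) + 9}{5} = -4 + \frac{\left(a^{2} + a \left(-5 - a\right)\right) + 9}{5} = -4 + \frac{9 + a^{2} + a \left(-5 - a\right)}{5} = -4 + \left(\frac{9}{5} + \frac{a^{2}}{5} + \frac{a \left(-5 - a\right)}{5}\right) = - \frac{11}{5} + \frac{a^{2}}{5} + \frac{a \left(-5 - a\right)}{5}$)
$q{\left(C \right)} = \frac{-1 + C}{2 C}$
$\left(42 + q{\left(-2 \right)}\right) \left(T{\left(0 \right)} + 75\right) = \left(42 + \frac{-1 - 2}{2 \left(-2\right)}\right) \left(\left(- \frac{11}{5} - 0\right) + 75\right) = \left(42 + \frac{1}{2} \left(- \frac{1}{2}\right) \left(-3\right)\right) \left(\left(- \frac{11}{5} + 0\right) + 75\right) = \left(42 + \frac{3}{4}\right) \left(- \frac{11}{5} + 75\right) = \frac{171}{4} \cdot \frac{364}{5} = \frac{15561}{5}$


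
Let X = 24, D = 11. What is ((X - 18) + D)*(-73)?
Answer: -1241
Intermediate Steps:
((X - 18) + D)*(-73) = ((24 - 18) + 11)*(-73) = (6 + 11)*(-73) = 17*(-73) = -1241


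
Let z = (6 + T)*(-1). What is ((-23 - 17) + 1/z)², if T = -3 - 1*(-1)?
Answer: 25921/16 ≈ 1620.1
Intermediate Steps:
T = -2 (T = -3 + 1 = -2)
z = -4 (z = (6 - 2)*(-1) = 4*(-1) = -4)
((-23 - 17) + 1/z)² = ((-23 - 17) + 1/(-4))² = (-40 - ¼)² = (-161/4)² = 25921/16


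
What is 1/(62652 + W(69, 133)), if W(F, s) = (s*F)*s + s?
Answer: 1/1283326 ≈ 7.7923e-7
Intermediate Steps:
W(F, s) = s + F*s² (W(F, s) = (F*s)*s + s = F*s² + s = s + F*s²)
1/(62652 + W(69, 133)) = 1/(62652 + 133*(1 + 69*133)) = 1/(62652 + 133*(1 + 9177)) = 1/(62652 + 133*9178) = 1/(62652 + 1220674) = 1/1283326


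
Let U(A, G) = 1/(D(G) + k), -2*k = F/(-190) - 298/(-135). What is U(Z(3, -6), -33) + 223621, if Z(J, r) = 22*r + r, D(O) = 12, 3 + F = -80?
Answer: 4899761783/21911 ≈ 2.2362e+5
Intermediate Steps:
F = -83 (F = -3 - 80 = -83)
k = -2713/2052 (k = -(-83/(-190) - 298/(-135))/2 = -(-83*(-1/190) - 298*(-1/135))/2 = -(83/190 + 298/135)/2 = -1/2*2713/1026 = -2713/2052 ≈ -1.3221)
Z(J, r) = 23*r
U(A, G) = 2052/21911 (U(A, G) = 1/(12 - 2713/2052) = 1/(21911/2052) = 2052/21911)
U(Z(3, -6), -33) + 223621 = 2052/21911 + 223621 = 4899761783/21911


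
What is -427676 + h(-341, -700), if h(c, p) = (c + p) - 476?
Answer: -429193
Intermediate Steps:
h(c, p) = -476 + c + p
-427676 + h(-341, -700) = -427676 + (-476 - 341 - 700) = -427676 - 1517 = -429193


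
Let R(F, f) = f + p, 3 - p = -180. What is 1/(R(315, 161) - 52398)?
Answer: -1/52054 ≈ -1.9211e-5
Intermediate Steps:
p = 183 (p = 3 - 1*(-180) = 3 + 180 = 183)
R(F, f) = 183 + f (R(F, f) = f + 183 = 183 + f)
1/(R(315, 161) - 52398) = 1/((183 + 161) - 52398) = 1/(344 - 52398) = 1/(-52054) = -1/52054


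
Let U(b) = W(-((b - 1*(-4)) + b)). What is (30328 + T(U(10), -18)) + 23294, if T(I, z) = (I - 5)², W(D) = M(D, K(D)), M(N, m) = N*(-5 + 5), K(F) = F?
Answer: 53647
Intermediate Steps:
M(N, m) = 0 (M(N, m) = N*0 = 0)
W(D) = 0
U(b) = 0
T(I, z) = (-5 + I)²
(30328 + T(U(10), -18)) + 23294 = (30328 + (-5 + 0)²) + 23294 = (30328 + (-5)²) + 23294 = (30328 + 25) + 23294 = 30353 + 23294 = 53647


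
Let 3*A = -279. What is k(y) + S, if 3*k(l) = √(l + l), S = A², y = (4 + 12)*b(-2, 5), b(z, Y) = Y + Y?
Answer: 8649 + 8*√5/3 ≈ 8655.0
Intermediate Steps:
b(z, Y) = 2*Y
A = -93 (A = (⅓)*(-279) = -93)
y = 160 (y = (4 + 12)*(2*5) = 16*10 = 160)
S = 8649 (S = (-93)² = 8649)
k(l) = √2*√l/3 (k(l) = √(l + l)/3 = √(2*l)/3 = (√2*√l)/3 = √2*√l/3)
k(y) + S = √2*√160/3 + 8649 = √2*(4*√10)/3 + 8649 = 8*√5/3 + 8649 = 8649 + 8*√5/3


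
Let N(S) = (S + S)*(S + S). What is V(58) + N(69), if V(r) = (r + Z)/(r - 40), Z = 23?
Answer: 38097/2 ≈ 19049.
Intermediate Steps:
N(S) = 4*S**2 (N(S) = (2*S)*(2*S) = 4*S**2)
V(r) = (23 + r)/(-40 + r) (V(r) = (r + 23)/(r - 40) = (23 + r)/(-40 + r))
V(58) + N(69) = (23 + 58)/(-40 + 58) + 4*69**2 = 81/18 + 4*4761 = (1/18)*81 + 19044 = 9/2 + 19044 = 38097/2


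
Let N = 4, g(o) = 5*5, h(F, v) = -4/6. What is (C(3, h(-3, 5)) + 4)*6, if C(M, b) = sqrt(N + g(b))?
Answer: 24 + 6*sqrt(29) ≈ 56.311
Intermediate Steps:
h(F, v) = -2/3 (h(F, v) = -4*1/6 = -2/3)
g(o) = 25
C(M, b) = sqrt(29) (C(M, b) = sqrt(4 + 25) = sqrt(29))
(C(3, h(-3, 5)) + 4)*6 = (sqrt(29) + 4)*6 = (4 + sqrt(29))*6 = 24 + 6*sqrt(29)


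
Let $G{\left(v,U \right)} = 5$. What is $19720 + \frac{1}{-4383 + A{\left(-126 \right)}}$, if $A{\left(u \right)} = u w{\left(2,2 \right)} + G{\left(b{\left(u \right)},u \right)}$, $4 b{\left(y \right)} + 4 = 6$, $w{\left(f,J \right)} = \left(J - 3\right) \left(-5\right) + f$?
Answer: $\frac{103727199}{5260} \approx 19720.0$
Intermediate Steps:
$w{\left(f,J \right)} = 15 + f - 5 J$ ($w{\left(f,J \right)} = \left(-3 + J\right) \left(-5\right) + f = \left(15 - 5 J\right) + f = 15 + f - 5 J$)
$b{\left(y \right)} = \frac{1}{2}$ ($b{\left(y \right)} = -1 + \frac{1}{4} \cdot 6 = -1 + \frac{3}{2} = \frac{1}{2}$)
$A{\left(u \right)} = 5 + 7 u$ ($A{\left(u \right)} = u \left(15 + 2 - 10\right) + 5 = u 7 + 5 = 7 u + 5 = 5 + 7 u$)
$19720 + \frac{1}{-4383 + A{\left(-126 \right)}} = 19720 + \frac{1}{-4383 + \left(5 + 7 \left(-126\right)\right)} = 19720 + \frac{1}{-4383 + \left(5 - 882\right)} = 19720 + \frac{1}{-4383 - 877} = 19720 + \frac{1}{-5260} = 19720 - \frac{1}{5260} = \frac{103727199}{5260}$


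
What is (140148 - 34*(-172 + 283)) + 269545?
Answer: 405919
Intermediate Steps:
(140148 - 34*(-172 + 283)) + 269545 = (140148 - 34*111) + 269545 = (140148 - 3774) + 269545 = 136374 + 269545 = 405919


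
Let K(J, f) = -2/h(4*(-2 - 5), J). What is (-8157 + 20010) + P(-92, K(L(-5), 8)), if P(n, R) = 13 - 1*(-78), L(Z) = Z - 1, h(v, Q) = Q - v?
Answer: 11944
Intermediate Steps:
L(Z) = -1 + Z
K(J, f) = -2/(28 + J) (K(J, f) = -2/(J - 4*(-2 - 5)) = -2/(J - 4*(-7)) = -2/(J - 1*(-28)) = -2/(J + 28) = -2/(28 + J))
P(n, R) = 91 (P(n, R) = 13 + 78 = 91)
(-8157 + 20010) + P(-92, K(L(-5), 8)) = (-8157 + 20010) + 91 = 11853 + 91 = 11944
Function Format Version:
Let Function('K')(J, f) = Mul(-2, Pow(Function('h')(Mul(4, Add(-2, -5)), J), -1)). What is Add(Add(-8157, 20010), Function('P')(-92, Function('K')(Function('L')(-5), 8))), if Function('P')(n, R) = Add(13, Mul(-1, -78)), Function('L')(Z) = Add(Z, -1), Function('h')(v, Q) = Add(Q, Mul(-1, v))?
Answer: 11944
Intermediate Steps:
Function('L')(Z) = Add(-1, Z)
Function('K')(J, f) = Mul(-2, Pow(Add(28, J), -1)) (Function('K')(J, f) = Mul(-2, Pow(Add(J, Mul(-1, Mul(4, Add(-2, -5)))), -1)) = Mul(-2, Pow(Add(J, Mul(-1, Mul(4, -7))), -1)) = Mul(-2, Pow(Add(J, Mul(-1, -28)), -1)) = Mul(-2, Pow(Add(J, 28), -1)) = Mul(-2, Pow(Add(28, J), -1)))
Function('P')(n, R) = 91 (Function('P')(n, R) = Add(13, 78) = 91)
Add(Add(-8157, 20010), Function('P')(-92, Function('K')(Function('L')(-5), 8))) = Add(Add(-8157, 20010), 91) = Add(11853, 91) = 11944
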